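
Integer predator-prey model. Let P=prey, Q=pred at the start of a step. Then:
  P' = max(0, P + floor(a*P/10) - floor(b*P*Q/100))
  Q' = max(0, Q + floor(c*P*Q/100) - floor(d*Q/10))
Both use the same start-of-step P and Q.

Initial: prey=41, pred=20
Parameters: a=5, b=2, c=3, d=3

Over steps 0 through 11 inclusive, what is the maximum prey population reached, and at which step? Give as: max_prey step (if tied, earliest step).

Step 1: prey: 41+20-16=45; pred: 20+24-6=38
Step 2: prey: 45+22-34=33; pred: 38+51-11=78
Step 3: prey: 33+16-51=0; pred: 78+77-23=132
Step 4: prey: 0+0-0=0; pred: 132+0-39=93
Step 5: prey: 0+0-0=0; pred: 93+0-27=66
Step 6: prey: 0+0-0=0; pred: 66+0-19=47
Step 7: prey: 0+0-0=0; pred: 47+0-14=33
Step 8: prey: 0+0-0=0; pred: 33+0-9=24
Step 9: prey: 0+0-0=0; pred: 24+0-7=17
Step 10: prey: 0+0-0=0; pred: 17+0-5=12
Step 11: prey: 0+0-0=0; pred: 12+0-3=9
Max prey = 45 at step 1

Answer: 45 1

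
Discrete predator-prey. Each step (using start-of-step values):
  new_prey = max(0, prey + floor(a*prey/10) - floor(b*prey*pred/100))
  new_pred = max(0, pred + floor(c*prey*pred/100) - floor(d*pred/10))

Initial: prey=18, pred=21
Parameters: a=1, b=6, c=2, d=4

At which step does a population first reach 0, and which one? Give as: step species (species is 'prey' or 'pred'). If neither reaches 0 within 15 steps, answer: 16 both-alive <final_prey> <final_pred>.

Step 1: prey: 18+1-22=0; pred: 21+7-8=20
First extinction: prey at step 1

Answer: 1 prey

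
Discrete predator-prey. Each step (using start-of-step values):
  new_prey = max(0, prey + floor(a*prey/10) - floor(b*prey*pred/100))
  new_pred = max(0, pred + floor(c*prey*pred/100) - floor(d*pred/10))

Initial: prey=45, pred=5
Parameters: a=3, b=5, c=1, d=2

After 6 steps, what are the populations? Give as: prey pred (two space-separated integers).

Step 1: prey: 45+13-11=47; pred: 5+2-1=6
Step 2: prey: 47+14-14=47; pred: 6+2-1=7
Step 3: prey: 47+14-16=45; pred: 7+3-1=9
Step 4: prey: 45+13-20=38; pred: 9+4-1=12
Step 5: prey: 38+11-22=27; pred: 12+4-2=14
Step 6: prey: 27+8-18=17; pred: 14+3-2=15

Answer: 17 15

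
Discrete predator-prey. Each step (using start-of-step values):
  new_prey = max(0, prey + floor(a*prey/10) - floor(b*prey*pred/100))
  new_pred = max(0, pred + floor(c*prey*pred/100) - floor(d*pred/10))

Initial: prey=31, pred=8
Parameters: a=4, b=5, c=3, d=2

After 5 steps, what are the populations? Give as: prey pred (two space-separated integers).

Answer: 0 26

Derivation:
Step 1: prey: 31+12-12=31; pred: 8+7-1=14
Step 2: prey: 31+12-21=22; pred: 14+13-2=25
Step 3: prey: 22+8-27=3; pred: 25+16-5=36
Step 4: prey: 3+1-5=0; pred: 36+3-7=32
Step 5: prey: 0+0-0=0; pred: 32+0-6=26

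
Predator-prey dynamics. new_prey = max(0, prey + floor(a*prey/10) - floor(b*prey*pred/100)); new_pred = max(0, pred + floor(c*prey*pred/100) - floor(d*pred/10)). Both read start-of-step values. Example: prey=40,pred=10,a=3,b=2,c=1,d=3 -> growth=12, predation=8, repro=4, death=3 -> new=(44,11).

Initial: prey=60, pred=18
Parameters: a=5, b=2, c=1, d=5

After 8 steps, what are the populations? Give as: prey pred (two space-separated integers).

Step 1: prey: 60+30-21=69; pred: 18+10-9=19
Step 2: prey: 69+34-26=77; pred: 19+13-9=23
Step 3: prey: 77+38-35=80; pred: 23+17-11=29
Step 4: prey: 80+40-46=74; pred: 29+23-14=38
Step 5: prey: 74+37-56=55; pred: 38+28-19=47
Step 6: prey: 55+27-51=31; pred: 47+25-23=49
Step 7: prey: 31+15-30=16; pred: 49+15-24=40
Step 8: prey: 16+8-12=12; pred: 40+6-20=26

Answer: 12 26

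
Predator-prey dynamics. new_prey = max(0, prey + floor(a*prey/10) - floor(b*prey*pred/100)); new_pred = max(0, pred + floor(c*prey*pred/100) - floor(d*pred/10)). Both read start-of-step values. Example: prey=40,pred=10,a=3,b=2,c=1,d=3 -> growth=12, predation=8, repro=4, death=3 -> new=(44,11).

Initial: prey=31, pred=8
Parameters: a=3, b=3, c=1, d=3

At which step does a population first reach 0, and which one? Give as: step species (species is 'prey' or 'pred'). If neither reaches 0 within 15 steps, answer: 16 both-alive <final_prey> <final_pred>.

Answer: 16 both-alive 15 13

Derivation:
Step 1: prey: 31+9-7=33; pred: 8+2-2=8
Step 2: prey: 33+9-7=35; pred: 8+2-2=8
Step 3: prey: 35+10-8=37; pred: 8+2-2=8
Step 4: prey: 37+11-8=40; pred: 8+2-2=8
Step 5: prey: 40+12-9=43; pred: 8+3-2=9
Step 6: prey: 43+12-11=44; pred: 9+3-2=10
Step 7: prey: 44+13-13=44; pred: 10+4-3=11
Step 8: prey: 44+13-14=43; pred: 11+4-3=12
Step 9: prey: 43+12-15=40; pred: 12+5-3=14
Step 10: prey: 40+12-16=36; pred: 14+5-4=15
Step 11: prey: 36+10-16=30; pred: 15+5-4=16
Step 12: prey: 30+9-14=25; pred: 16+4-4=16
Step 13: prey: 25+7-12=20; pred: 16+4-4=16
Step 14: prey: 20+6-9=17; pred: 16+3-4=15
Step 15: prey: 17+5-7=15; pred: 15+2-4=13
No extinction within 15 steps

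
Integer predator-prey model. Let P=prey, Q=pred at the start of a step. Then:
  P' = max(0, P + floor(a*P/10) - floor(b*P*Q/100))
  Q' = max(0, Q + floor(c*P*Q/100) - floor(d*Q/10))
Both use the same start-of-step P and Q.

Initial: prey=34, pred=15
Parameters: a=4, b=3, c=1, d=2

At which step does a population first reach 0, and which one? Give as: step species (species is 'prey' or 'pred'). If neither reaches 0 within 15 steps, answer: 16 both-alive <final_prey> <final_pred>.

Answer: 16 both-alive 14 6

Derivation:
Step 1: prey: 34+13-15=32; pred: 15+5-3=17
Step 2: prey: 32+12-16=28; pred: 17+5-3=19
Step 3: prey: 28+11-15=24; pred: 19+5-3=21
Step 4: prey: 24+9-15=18; pred: 21+5-4=22
Step 5: prey: 18+7-11=14; pred: 22+3-4=21
Step 6: prey: 14+5-8=11; pred: 21+2-4=19
Step 7: prey: 11+4-6=9; pred: 19+2-3=18
Step 8: prey: 9+3-4=8; pred: 18+1-3=16
Step 9: prey: 8+3-3=8; pred: 16+1-3=14
Step 10: prey: 8+3-3=8; pred: 14+1-2=13
Step 11: prey: 8+3-3=8; pred: 13+1-2=12
Step 12: prey: 8+3-2=9; pred: 12+0-2=10
Step 13: prey: 9+3-2=10; pred: 10+0-2=8
Step 14: prey: 10+4-2=12; pred: 8+0-1=7
Step 15: prey: 12+4-2=14; pred: 7+0-1=6
No extinction within 15 steps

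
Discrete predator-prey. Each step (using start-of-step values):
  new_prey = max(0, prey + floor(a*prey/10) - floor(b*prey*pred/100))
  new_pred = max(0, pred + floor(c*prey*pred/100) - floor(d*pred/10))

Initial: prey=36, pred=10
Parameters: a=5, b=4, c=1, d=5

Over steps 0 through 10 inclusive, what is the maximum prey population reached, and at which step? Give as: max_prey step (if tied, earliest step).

Step 1: prey: 36+18-14=40; pred: 10+3-5=8
Step 2: prey: 40+20-12=48; pred: 8+3-4=7
Step 3: prey: 48+24-13=59; pred: 7+3-3=7
Step 4: prey: 59+29-16=72; pred: 7+4-3=8
Step 5: prey: 72+36-23=85; pred: 8+5-4=9
Step 6: prey: 85+42-30=97; pred: 9+7-4=12
Step 7: prey: 97+48-46=99; pred: 12+11-6=17
Step 8: prey: 99+49-67=81; pred: 17+16-8=25
Step 9: prey: 81+40-81=40; pred: 25+20-12=33
Step 10: prey: 40+20-52=8; pred: 33+13-16=30
Max prey = 99 at step 7

Answer: 99 7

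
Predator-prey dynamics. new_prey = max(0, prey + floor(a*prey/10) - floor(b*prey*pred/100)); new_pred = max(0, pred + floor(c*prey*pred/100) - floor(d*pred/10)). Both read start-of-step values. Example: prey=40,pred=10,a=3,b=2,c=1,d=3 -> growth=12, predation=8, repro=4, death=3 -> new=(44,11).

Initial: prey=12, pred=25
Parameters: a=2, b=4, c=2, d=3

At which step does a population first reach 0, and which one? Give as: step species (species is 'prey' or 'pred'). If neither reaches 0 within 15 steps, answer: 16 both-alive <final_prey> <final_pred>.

Answer: 16 both-alive 1 3

Derivation:
Step 1: prey: 12+2-12=2; pred: 25+6-7=24
Step 2: prey: 2+0-1=1; pred: 24+0-7=17
Step 3: prey: 1+0-0=1; pred: 17+0-5=12
Step 4: prey: 1+0-0=1; pred: 12+0-3=9
Step 5: prey: 1+0-0=1; pred: 9+0-2=7
Step 6: prey: 1+0-0=1; pred: 7+0-2=5
Step 7: prey: 1+0-0=1; pred: 5+0-1=4
Step 8: prey: 1+0-0=1; pred: 4+0-1=3
Step 9: prey: 1+0-0=1; pred: 3+0-0=3
Steps 10-15: state stable at prey=1, pred=3 (no change)
No extinction within 15 steps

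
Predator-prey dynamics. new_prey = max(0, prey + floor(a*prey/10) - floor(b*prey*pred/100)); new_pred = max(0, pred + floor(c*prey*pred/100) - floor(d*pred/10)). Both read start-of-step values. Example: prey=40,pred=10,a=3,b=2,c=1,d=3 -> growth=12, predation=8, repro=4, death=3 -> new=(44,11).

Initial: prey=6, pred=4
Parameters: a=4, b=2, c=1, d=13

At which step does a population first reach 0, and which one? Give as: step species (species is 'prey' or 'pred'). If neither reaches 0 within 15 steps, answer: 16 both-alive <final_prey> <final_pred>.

Step 1: prey: 6+2-0=8; pred: 4+0-5=0
First extinction: pred at step 1

Answer: 1 pred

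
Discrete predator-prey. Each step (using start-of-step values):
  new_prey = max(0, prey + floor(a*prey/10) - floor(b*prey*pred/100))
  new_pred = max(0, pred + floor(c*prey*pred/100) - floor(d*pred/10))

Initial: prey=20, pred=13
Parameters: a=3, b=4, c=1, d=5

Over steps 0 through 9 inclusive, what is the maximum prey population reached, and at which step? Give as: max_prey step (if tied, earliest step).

Step 1: prey: 20+6-10=16; pred: 13+2-6=9
Step 2: prey: 16+4-5=15; pred: 9+1-4=6
Step 3: prey: 15+4-3=16; pred: 6+0-3=3
Step 4: prey: 16+4-1=19; pred: 3+0-1=2
Step 5: prey: 19+5-1=23; pred: 2+0-1=1
Step 6: prey: 23+6-0=29; pred: 1+0-0=1
Step 7: prey: 29+8-1=36; pred: 1+0-0=1
Step 8: prey: 36+10-1=45; pred: 1+0-0=1
Step 9: prey: 45+13-1=57; pred: 1+0-0=1
Max prey = 57 at step 9

Answer: 57 9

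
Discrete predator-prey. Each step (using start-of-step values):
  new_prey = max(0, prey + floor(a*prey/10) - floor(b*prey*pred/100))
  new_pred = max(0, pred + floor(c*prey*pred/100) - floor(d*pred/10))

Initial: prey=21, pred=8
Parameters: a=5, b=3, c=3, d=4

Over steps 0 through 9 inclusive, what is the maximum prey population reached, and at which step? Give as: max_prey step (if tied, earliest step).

Answer: 36 3

Derivation:
Step 1: prey: 21+10-5=26; pred: 8+5-3=10
Step 2: prey: 26+13-7=32; pred: 10+7-4=13
Step 3: prey: 32+16-12=36; pred: 13+12-5=20
Step 4: prey: 36+18-21=33; pred: 20+21-8=33
Step 5: prey: 33+16-32=17; pred: 33+32-13=52
Step 6: prey: 17+8-26=0; pred: 52+26-20=58
Step 7: prey: 0+0-0=0; pred: 58+0-23=35
Step 8: prey: 0+0-0=0; pred: 35+0-14=21
Step 9: prey: 0+0-0=0; pred: 21+0-8=13
Max prey = 36 at step 3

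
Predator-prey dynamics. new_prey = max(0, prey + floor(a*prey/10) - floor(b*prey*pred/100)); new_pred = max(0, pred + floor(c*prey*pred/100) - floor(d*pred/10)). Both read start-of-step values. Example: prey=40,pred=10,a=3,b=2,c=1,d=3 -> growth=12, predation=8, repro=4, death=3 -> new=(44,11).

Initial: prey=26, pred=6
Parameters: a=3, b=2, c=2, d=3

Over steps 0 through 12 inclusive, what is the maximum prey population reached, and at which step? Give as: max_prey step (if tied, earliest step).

Answer: 39 4

Derivation:
Step 1: prey: 26+7-3=30; pred: 6+3-1=8
Step 2: prey: 30+9-4=35; pred: 8+4-2=10
Step 3: prey: 35+10-7=38; pred: 10+7-3=14
Step 4: prey: 38+11-10=39; pred: 14+10-4=20
Step 5: prey: 39+11-15=35; pred: 20+15-6=29
Step 6: prey: 35+10-20=25; pred: 29+20-8=41
Step 7: prey: 25+7-20=12; pred: 41+20-12=49
Step 8: prey: 12+3-11=4; pred: 49+11-14=46
Step 9: prey: 4+1-3=2; pred: 46+3-13=36
Step 10: prey: 2+0-1=1; pred: 36+1-10=27
Step 11: prey: 1+0-0=1; pred: 27+0-8=19
Step 12: prey: 1+0-0=1; pred: 19+0-5=14
Max prey = 39 at step 4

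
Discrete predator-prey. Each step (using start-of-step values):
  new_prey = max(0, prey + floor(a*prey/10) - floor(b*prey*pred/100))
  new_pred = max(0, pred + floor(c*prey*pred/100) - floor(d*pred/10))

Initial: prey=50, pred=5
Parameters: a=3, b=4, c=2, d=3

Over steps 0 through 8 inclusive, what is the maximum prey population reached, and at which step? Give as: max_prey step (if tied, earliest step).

Answer: 55 1

Derivation:
Step 1: prey: 50+15-10=55; pred: 5+5-1=9
Step 2: prey: 55+16-19=52; pred: 9+9-2=16
Step 3: prey: 52+15-33=34; pred: 16+16-4=28
Step 4: prey: 34+10-38=6; pred: 28+19-8=39
Step 5: prey: 6+1-9=0; pred: 39+4-11=32
Step 6: prey: 0+0-0=0; pred: 32+0-9=23
Step 7: prey: 0+0-0=0; pred: 23+0-6=17
Step 8: prey: 0+0-0=0; pred: 17+0-5=12
Max prey = 55 at step 1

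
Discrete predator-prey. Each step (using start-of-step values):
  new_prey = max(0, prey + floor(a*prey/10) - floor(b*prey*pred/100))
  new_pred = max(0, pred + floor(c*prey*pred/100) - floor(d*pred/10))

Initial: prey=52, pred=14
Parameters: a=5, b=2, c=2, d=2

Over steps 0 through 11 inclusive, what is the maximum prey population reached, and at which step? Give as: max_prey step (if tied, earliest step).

Step 1: prey: 52+26-14=64; pred: 14+14-2=26
Step 2: prey: 64+32-33=63; pred: 26+33-5=54
Step 3: prey: 63+31-68=26; pred: 54+68-10=112
Step 4: prey: 26+13-58=0; pred: 112+58-22=148
Step 5: prey: 0+0-0=0; pred: 148+0-29=119
Step 6: prey: 0+0-0=0; pred: 119+0-23=96
Step 7: prey: 0+0-0=0; pred: 96+0-19=77
Step 8: prey: 0+0-0=0; pred: 77+0-15=62
Step 9: prey: 0+0-0=0; pred: 62+0-12=50
Step 10: prey: 0+0-0=0; pred: 50+0-10=40
Step 11: prey: 0+0-0=0; pred: 40+0-8=32
Max prey = 64 at step 1

Answer: 64 1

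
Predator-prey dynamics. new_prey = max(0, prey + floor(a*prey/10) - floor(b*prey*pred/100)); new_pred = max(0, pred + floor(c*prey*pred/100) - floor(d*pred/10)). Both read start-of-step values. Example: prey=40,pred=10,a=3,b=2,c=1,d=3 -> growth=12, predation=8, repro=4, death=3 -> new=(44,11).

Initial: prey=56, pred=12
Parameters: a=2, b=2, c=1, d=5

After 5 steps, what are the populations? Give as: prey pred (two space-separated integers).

Step 1: prey: 56+11-13=54; pred: 12+6-6=12
Step 2: prey: 54+10-12=52; pred: 12+6-6=12
Step 3: prey: 52+10-12=50; pred: 12+6-6=12
Step 4: prey: 50+10-12=48; pred: 12+6-6=12
Step 5: prey: 48+9-11=46; pred: 12+5-6=11

Answer: 46 11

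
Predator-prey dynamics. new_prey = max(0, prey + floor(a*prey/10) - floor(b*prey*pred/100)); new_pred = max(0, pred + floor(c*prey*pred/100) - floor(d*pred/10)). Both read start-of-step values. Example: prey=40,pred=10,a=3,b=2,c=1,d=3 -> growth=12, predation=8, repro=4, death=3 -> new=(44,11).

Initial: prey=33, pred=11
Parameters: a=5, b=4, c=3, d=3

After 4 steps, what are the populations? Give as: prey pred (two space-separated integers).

Step 1: prey: 33+16-14=35; pred: 11+10-3=18
Step 2: prey: 35+17-25=27; pred: 18+18-5=31
Step 3: prey: 27+13-33=7; pred: 31+25-9=47
Step 4: prey: 7+3-13=0; pred: 47+9-14=42

Answer: 0 42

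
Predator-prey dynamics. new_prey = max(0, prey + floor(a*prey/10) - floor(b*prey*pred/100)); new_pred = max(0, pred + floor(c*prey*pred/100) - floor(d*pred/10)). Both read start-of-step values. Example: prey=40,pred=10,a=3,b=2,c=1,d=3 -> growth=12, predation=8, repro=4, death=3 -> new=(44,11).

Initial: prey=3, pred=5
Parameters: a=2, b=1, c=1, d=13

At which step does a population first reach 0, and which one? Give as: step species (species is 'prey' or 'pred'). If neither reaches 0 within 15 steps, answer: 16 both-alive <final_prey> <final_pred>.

Step 1: prey: 3+0-0=3; pred: 5+0-6=0
First extinction: pred at step 1

Answer: 1 pred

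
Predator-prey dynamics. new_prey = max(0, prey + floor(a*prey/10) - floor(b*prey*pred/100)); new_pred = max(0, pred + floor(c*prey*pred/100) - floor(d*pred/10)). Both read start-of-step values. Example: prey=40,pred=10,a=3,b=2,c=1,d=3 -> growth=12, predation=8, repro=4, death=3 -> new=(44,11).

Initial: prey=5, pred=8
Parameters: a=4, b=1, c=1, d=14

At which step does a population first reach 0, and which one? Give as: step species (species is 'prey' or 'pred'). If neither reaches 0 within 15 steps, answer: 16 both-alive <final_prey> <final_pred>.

Answer: 1 pred

Derivation:
Step 1: prey: 5+2-0=7; pred: 8+0-11=0
First extinction: pred at step 1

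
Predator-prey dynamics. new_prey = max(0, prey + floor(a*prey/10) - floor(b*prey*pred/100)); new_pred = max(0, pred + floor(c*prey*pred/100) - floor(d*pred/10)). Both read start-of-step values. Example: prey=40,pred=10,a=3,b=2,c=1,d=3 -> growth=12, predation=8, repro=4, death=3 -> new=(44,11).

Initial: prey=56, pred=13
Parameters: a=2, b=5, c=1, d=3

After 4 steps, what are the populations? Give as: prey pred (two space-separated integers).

Step 1: prey: 56+11-36=31; pred: 13+7-3=17
Step 2: prey: 31+6-26=11; pred: 17+5-5=17
Step 3: prey: 11+2-9=4; pred: 17+1-5=13
Step 4: prey: 4+0-2=2; pred: 13+0-3=10

Answer: 2 10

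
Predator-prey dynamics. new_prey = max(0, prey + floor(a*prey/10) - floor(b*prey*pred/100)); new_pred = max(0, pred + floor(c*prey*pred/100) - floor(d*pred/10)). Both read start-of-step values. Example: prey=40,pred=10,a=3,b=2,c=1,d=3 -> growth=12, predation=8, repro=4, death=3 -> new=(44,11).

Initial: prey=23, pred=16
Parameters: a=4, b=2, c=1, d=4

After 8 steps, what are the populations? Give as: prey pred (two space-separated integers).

Step 1: prey: 23+9-7=25; pred: 16+3-6=13
Step 2: prey: 25+10-6=29; pred: 13+3-5=11
Step 3: prey: 29+11-6=34; pred: 11+3-4=10
Step 4: prey: 34+13-6=41; pred: 10+3-4=9
Step 5: prey: 41+16-7=50; pred: 9+3-3=9
Step 6: prey: 50+20-9=61; pred: 9+4-3=10
Step 7: prey: 61+24-12=73; pred: 10+6-4=12
Step 8: prey: 73+29-17=85; pred: 12+8-4=16

Answer: 85 16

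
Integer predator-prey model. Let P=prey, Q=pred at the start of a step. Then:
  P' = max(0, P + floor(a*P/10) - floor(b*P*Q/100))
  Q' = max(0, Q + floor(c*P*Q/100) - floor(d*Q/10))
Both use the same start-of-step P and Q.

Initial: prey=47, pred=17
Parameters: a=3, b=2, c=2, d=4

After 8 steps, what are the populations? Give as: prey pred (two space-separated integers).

Answer: 1 8

Derivation:
Step 1: prey: 47+14-15=46; pred: 17+15-6=26
Step 2: prey: 46+13-23=36; pred: 26+23-10=39
Step 3: prey: 36+10-28=18; pred: 39+28-15=52
Step 4: prey: 18+5-18=5; pred: 52+18-20=50
Step 5: prey: 5+1-5=1; pred: 50+5-20=35
Step 6: prey: 1+0-0=1; pred: 35+0-14=21
Step 7: prey: 1+0-0=1; pred: 21+0-8=13
Step 8: prey: 1+0-0=1; pred: 13+0-5=8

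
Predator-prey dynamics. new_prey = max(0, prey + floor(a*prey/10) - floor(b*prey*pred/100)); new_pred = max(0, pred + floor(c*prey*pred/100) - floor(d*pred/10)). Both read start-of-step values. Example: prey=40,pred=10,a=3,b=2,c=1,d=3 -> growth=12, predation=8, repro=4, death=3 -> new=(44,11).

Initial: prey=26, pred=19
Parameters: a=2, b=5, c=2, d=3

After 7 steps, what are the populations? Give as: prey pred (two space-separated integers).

Answer: 0 4

Derivation:
Step 1: prey: 26+5-24=7; pred: 19+9-5=23
Step 2: prey: 7+1-8=0; pred: 23+3-6=20
Step 3: prey: 0+0-0=0; pred: 20+0-6=14
Step 4: prey: 0+0-0=0; pred: 14+0-4=10
Step 5: prey: 0+0-0=0; pred: 10+0-3=7
Step 6: prey: 0+0-0=0; pred: 7+0-2=5
Step 7: prey: 0+0-0=0; pred: 5+0-1=4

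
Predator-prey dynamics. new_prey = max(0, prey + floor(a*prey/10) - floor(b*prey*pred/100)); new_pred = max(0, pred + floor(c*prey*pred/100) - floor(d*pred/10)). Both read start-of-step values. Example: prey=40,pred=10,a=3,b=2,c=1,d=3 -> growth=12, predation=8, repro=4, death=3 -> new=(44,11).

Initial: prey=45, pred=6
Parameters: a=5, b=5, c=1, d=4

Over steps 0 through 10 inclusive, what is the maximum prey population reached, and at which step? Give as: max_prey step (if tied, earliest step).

Answer: 79 4

Derivation:
Step 1: prey: 45+22-13=54; pred: 6+2-2=6
Step 2: prey: 54+27-16=65; pred: 6+3-2=7
Step 3: prey: 65+32-22=75; pred: 7+4-2=9
Step 4: prey: 75+37-33=79; pred: 9+6-3=12
Step 5: prey: 79+39-47=71; pred: 12+9-4=17
Step 6: prey: 71+35-60=46; pred: 17+12-6=23
Step 7: prey: 46+23-52=17; pred: 23+10-9=24
Step 8: prey: 17+8-20=5; pred: 24+4-9=19
Step 9: prey: 5+2-4=3; pred: 19+0-7=12
Step 10: prey: 3+1-1=3; pred: 12+0-4=8
Max prey = 79 at step 4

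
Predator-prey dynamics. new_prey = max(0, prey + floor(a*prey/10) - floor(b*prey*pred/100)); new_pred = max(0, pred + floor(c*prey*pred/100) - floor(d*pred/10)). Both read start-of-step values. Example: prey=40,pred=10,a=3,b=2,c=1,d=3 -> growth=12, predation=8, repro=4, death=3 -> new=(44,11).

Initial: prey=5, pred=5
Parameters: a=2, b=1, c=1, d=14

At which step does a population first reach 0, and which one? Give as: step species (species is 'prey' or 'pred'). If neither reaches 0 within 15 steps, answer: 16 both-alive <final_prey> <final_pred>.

Step 1: prey: 5+1-0=6; pred: 5+0-7=0
First extinction: pred at step 1

Answer: 1 pred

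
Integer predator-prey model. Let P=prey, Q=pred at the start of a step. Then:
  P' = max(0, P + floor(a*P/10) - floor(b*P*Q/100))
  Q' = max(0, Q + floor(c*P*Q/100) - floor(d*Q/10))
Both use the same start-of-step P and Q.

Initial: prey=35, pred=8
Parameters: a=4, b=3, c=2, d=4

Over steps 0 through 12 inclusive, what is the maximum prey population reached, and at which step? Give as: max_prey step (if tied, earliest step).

Step 1: prey: 35+14-8=41; pred: 8+5-3=10
Step 2: prey: 41+16-12=45; pred: 10+8-4=14
Step 3: prey: 45+18-18=45; pred: 14+12-5=21
Step 4: prey: 45+18-28=35; pred: 21+18-8=31
Step 5: prey: 35+14-32=17; pred: 31+21-12=40
Step 6: prey: 17+6-20=3; pred: 40+13-16=37
Step 7: prey: 3+1-3=1; pred: 37+2-14=25
Step 8: prey: 1+0-0=1; pred: 25+0-10=15
Step 9: prey: 1+0-0=1; pred: 15+0-6=9
Step 10: prey: 1+0-0=1; pred: 9+0-3=6
Step 11: prey: 1+0-0=1; pred: 6+0-2=4
Step 12: prey: 1+0-0=1; pred: 4+0-1=3
Max prey = 45 at step 2

Answer: 45 2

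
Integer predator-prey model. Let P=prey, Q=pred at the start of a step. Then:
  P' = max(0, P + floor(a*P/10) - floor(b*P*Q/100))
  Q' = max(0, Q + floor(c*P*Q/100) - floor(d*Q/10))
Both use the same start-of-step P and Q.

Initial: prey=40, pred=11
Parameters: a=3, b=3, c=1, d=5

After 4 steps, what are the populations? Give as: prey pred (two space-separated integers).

Step 1: prey: 40+12-13=39; pred: 11+4-5=10
Step 2: prey: 39+11-11=39; pred: 10+3-5=8
Step 3: prey: 39+11-9=41; pred: 8+3-4=7
Step 4: prey: 41+12-8=45; pred: 7+2-3=6

Answer: 45 6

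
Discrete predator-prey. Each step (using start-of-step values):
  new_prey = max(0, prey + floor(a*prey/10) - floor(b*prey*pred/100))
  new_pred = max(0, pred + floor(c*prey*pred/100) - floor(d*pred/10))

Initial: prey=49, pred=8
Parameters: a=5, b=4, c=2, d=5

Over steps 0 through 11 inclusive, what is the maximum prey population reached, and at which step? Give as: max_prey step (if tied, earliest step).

Step 1: prey: 49+24-15=58; pred: 8+7-4=11
Step 2: prey: 58+29-25=62; pred: 11+12-5=18
Step 3: prey: 62+31-44=49; pred: 18+22-9=31
Step 4: prey: 49+24-60=13; pred: 31+30-15=46
Step 5: prey: 13+6-23=0; pred: 46+11-23=34
Step 6: prey: 0+0-0=0; pred: 34+0-17=17
Step 7: prey: 0+0-0=0; pred: 17+0-8=9
Step 8: prey: 0+0-0=0; pred: 9+0-4=5
Step 9: prey: 0+0-0=0; pred: 5+0-2=3
Step 10: prey: 0+0-0=0; pred: 3+0-1=2
Step 11: prey: 0+0-0=0; pred: 2+0-1=1
Max prey = 62 at step 2

Answer: 62 2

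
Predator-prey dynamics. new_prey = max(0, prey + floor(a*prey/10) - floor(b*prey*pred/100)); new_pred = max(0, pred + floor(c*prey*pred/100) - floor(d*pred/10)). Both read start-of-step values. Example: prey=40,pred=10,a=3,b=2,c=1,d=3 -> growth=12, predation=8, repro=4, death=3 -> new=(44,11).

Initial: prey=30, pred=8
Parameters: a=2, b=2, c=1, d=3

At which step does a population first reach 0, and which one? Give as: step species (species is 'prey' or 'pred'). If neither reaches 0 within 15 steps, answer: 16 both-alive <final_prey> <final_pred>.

Answer: 16 both-alive 25 16

Derivation:
Step 1: prey: 30+6-4=32; pred: 8+2-2=8
Step 2: prey: 32+6-5=33; pred: 8+2-2=8
Step 3: prey: 33+6-5=34; pred: 8+2-2=8
Step 4: prey: 34+6-5=35; pred: 8+2-2=8
Step 5: prey: 35+7-5=37; pred: 8+2-2=8
Step 6: prey: 37+7-5=39; pred: 8+2-2=8
Step 7: prey: 39+7-6=40; pred: 8+3-2=9
Step 8: prey: 40+8-7=41; pred: 9+3-2=10
Step 9: prey: 41+8-8=41; pred: 10+4-3=11
Step 10: prey: 41+8-9=40; pred: 11+4-3=12
Step 11: prey: 40+8-9=39; pred: 12+4-3=13
Step 12: prey: 39+7-10=36; pred: 13+5-3=15
Step 13: prey: 36+7-10=33; pred: 15+5-4=16
Step 14: prey: 33+6-10=29; pred: 16+5-4=17
Step 15: prey: 29+5-9=25; pred: 17+4-5=16
No extinction within 15 steps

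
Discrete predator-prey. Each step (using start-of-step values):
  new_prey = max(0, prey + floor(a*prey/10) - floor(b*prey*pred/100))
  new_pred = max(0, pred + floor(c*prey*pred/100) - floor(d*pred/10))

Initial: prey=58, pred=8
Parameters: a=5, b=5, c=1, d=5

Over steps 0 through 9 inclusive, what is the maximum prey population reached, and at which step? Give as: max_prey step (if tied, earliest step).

Answer: 75 3

Derivation:
Step 1: prey: 58+29-23=64; pred: 8+4-4=8
Step 2: prey: 64+32-25=71; pred: 8+5-4=9
Step 3: prey: 71+35-31=75; pred: 9+6-4=11
Step 4: prey: 75+37-41=71; pred: 11+8-5=14
Step 5: prey: 71+35-49=57; pred: 14+9-7=16
Step 6: prey: 57+28-45=40; pred: 16+9-8=17
Step 7: prey: 40+20-34=26; pred: 17+6-8=15
Step 8: prey: 26+13-19=20; pred: 15+3-7=11
Step 9: prey: 20+10-11=19; pred: 11+2-5=8
Max prey = 75 at step 3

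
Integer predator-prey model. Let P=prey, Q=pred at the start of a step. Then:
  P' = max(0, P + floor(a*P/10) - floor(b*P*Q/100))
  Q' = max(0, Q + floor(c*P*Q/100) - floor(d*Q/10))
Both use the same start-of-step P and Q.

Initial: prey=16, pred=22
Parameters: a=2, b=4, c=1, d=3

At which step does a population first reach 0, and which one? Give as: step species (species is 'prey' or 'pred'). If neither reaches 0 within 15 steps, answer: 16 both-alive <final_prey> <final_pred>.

Answer: 16 both-alive 2 3

Derivation:
Step 1: prey: 16+3-14=5; pred: 22+3-6=19
Step 2: prey: 5+1-3=3; pred: 19+0-5=14
Step 3: prey: 3+0-1=2; pred: 14+0-4=10
Step 4: prey: 2+0-0=2; pred: 10+0-3=7
Step 5: prey: 2+0-0=2; pred: 7+0-2=5
Step 6: prey: 2+0-0=2; pred: 5+0-1=4
Step 7: prey: 2+0-0=2; pred: 4+0-1=3
Step 8: prey: 2+0-0=2; pred: 3+0-0=3
Steps 9-15: state stable at prey=2, pred=3 (no change)
No extinction within 15 steps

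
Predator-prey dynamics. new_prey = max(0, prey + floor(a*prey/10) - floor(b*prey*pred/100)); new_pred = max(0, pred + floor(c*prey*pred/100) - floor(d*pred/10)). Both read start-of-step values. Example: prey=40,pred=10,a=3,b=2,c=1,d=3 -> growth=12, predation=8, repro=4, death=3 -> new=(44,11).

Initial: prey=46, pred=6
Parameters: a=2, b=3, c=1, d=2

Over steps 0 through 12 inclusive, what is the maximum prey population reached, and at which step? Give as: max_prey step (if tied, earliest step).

Answer: 47 1

Derivation:
Step 1: prey: 46+9-8=47; pred: 6+2-1=7
Step 2: prey: 47+9-9=47; pred: 7+3-1=9
Step 3: prey: 47+9-12=44; pred: 9+4-1=12
Step 4: prey: 44+8-15=37; pred: 12+5-2=15
Step 5: prey: 37+7-16=28; pred: 15+5-3=17
Step 6: prey: 28+5-14=19; pred: 17+4-3=18
Step 7: prey: 19+3-10=12; pred: 18+3-3=18
Step 8: prey: 12+2-6=8; pred: 18+2-3=17
Step 9: prey: 8+1-4=5; pred: 17+1-3=15
Step 10: prey: 5+1-2=4; pred: 15+0-3=12
Step 11: prey: 4+0-1=3; pred: 12+0-2=10
Step 12: prey: 3+0-0=3; pred: 10+0-2=8
Max prey = 47 at step 1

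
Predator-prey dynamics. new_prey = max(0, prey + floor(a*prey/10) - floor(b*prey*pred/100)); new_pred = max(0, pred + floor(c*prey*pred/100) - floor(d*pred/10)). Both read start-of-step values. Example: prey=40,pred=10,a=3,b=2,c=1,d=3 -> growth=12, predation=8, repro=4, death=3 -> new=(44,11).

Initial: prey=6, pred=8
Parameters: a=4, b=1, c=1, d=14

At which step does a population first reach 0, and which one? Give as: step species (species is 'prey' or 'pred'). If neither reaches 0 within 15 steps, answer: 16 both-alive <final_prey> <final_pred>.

Step 1: prey: 6+2-0=8; pred: 8+0-11=0
First extinction: pred at step 1

Answer: 1 pred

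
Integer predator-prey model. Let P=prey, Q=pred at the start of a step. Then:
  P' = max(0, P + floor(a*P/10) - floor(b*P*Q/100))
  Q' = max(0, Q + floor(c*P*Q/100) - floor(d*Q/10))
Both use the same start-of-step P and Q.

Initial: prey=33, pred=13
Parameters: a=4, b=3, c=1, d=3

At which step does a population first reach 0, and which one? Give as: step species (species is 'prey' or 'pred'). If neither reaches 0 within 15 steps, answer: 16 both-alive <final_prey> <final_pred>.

Step 1: prey: 33+13-12=34; pred: 13+4-3=14
Step 2: prey: 34+13-14=33; pred: 14+4-4=14
Step 3: prey: 33+13-13=33; pred: 14+4-4=14
Steps 4-15: state stable at prey=33, pred=14 (no change)
No extinction within 15 steps

Answer: 16 both-alive 33 14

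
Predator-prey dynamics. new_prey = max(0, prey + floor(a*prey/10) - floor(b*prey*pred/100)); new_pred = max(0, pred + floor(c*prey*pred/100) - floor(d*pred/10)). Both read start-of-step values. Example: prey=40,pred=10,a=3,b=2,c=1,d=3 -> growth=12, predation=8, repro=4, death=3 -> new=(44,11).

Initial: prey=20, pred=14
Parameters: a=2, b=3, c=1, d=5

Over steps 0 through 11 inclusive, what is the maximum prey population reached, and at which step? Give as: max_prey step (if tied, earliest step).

Answer: 53 11

Derivation:
Step 1: prey: 20+4-8=16; pred: 14+2-7=9
Step 2: prey: 16+3-4=15; pred: 9+1-4=6
Step 3: prey: 15+3-2=16; pred: 6+0-3=3
Step 4: prey: 16+3-1=18; pred: 3+0-1=2
Step 5: prey: 18+3-1=20; pred: 2+0-1=1
Step 6: prey: 20+4-0=24; pred: 1+0-0=1
Step 7: prey: 24+4-0=28; pred: 1+0-0=1
Step 8: prey: 28+5-0=33; pred: 1+0-0=1
Step 9: prey: 33+6-0=39; pred: 1+0-0=1
Step 10: prey: 39+7-1=45; pred: 1+0-0=1
Step 11: prey: 45+9-1=53; pred: 1+0-0=1
Max prey = 53 at step 11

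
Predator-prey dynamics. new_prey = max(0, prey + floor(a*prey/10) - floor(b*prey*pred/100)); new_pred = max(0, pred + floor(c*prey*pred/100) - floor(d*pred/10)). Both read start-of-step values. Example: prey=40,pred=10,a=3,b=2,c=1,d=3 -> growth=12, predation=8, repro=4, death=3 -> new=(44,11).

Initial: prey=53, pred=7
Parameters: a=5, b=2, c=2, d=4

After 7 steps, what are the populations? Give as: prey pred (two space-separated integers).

Step 1: prey: 53+26-7=72; pred: 7+7-2=12
Step 2: prey: 72+36-17=91; pred: 12+17-4=25
Step 3: prey: 91+45-45=91; pred: 25+45-10=60
Step 4: prey: 91+45-109=27; pred: 60+109-24=145
Step 5: prey: 27+13-78=0; pred: 145+78-58=165
Step 6: prey: 0+0-0=0; pred: 165+0-66=99
Step 7: prey: 0+0-0=0; pred: 99+0-39=60

Answer: 0 60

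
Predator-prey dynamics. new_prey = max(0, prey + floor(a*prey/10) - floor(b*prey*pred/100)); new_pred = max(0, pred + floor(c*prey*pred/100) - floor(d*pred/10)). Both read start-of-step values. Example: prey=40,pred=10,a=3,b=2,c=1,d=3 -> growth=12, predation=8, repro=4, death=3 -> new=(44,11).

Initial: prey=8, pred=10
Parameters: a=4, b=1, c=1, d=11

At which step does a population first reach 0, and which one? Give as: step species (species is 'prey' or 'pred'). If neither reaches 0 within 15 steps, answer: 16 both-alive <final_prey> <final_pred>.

Step 1: prey: 8+3-0=11; pred: 10+0-11=0
First extinction: pred at step 1

Answer: 1 pred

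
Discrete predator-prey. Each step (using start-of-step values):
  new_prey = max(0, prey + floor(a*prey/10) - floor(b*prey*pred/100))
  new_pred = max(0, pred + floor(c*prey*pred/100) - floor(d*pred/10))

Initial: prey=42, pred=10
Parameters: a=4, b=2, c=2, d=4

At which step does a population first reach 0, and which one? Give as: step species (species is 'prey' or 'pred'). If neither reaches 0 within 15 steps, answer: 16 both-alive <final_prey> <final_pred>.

Answer: 6 prey

Derivation:
Step 1: prey: 42+16-8=50; pred: 10+8-4=14
Step 2: prey: 50+20-14=56; pred: 14+14-5=23
Step 3: prey: 56+22-25=53; pred: 23+25-9=39
Step 4: prey: 53+21-41=33; pred: 39+41-15=65
Step 5: prey: 33+13-42=4; pred: 65+42-26=81
Step 6: prey: 4+1-6=0; pred: 81+6-32=55
First extinction: prey at step 6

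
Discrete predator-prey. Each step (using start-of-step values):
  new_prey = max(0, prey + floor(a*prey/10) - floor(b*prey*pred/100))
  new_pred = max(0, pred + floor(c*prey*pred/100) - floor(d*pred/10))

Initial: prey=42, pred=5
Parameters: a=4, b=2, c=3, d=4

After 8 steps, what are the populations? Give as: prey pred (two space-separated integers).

Answer: 0 39

Derivation:
Step 1: prey: 42+16-4=54; pred: 5+6-2=9
Step 2: prey: 54+21-9=66; pred: 9+14-3=20
Step 3: prey: 66+26-26=66; pred: 20+39-8=51
Step 4: prey: 66+26-67=25; pred: 51+100-20=131
Step 5: prey: 25+10-65=0; pred: 131+98-52=177
Step 6: prey: 0+0-0=0; pred: 177+0-70=107
Step 7: prey: 0+0-0=0; pred: 107+0-42=65
Step 8: prey: 0+0-0=0; pred: 65+0-26=39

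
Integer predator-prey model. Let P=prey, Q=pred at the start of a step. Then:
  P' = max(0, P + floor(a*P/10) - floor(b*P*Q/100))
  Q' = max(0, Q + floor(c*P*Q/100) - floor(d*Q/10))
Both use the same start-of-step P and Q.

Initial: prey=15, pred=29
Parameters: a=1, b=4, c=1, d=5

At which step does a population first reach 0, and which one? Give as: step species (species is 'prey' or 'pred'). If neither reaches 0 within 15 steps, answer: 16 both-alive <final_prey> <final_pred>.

Step 1: prey: 15+1-17=0; pred: 29+4-14=19
First extinction: prey at step 1

Answer: 1 prey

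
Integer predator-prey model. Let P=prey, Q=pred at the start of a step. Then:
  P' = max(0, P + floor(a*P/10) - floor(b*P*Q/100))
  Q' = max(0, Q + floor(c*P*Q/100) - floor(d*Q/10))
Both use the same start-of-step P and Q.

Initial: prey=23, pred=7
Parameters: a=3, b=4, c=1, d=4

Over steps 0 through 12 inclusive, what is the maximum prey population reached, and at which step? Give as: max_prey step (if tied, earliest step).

Step 1: prey: 23+6-6=23; pred: 7+1-2=6
Step 2: prey: 23+6-5=24; pred: 6+1-2=5
Step 3: prey: 24+7-4=27; pred: 5+1-2=4
Step 4: prey: 27+8-4=31; pred: 4+1-1=4
Step 5: prey: 31+9-4=36; pred: 4+1-1=4
Step 6: prey: 36+10-5=41; pred: 4+1-1=4
Step 7: prey: 41+12-6=47; pred: 4+1-1=4
Step 8: prey: 47+14-7=54; pred: 4+1-1=4
Step 9: prey: 54+16-8=62; pred: 4+2-1=5
Step 10: prey: 62+18-12=68; pred: 5+3-2=6
Step 11: prey: 68+20-16=72; pred: 6+4-2=8
Step 12: prey: 72+21-23=70; pred: 8+5-3=10
Max prey = 72 at step 11

Answer: 72 11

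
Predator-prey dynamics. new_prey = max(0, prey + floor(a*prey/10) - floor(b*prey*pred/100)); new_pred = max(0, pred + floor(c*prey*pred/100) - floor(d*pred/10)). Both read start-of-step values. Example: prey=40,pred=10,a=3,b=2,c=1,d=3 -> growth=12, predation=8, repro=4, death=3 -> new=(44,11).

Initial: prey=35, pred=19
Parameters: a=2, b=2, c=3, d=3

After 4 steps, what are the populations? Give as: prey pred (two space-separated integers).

Answer: 0 47

Derivation:
Step 1: prey: 35+7-13=29; pred: 19+19-5=33
Step 2: prey: 29+5-19=15; pred: 33+28-9=52
Step 3: prey: 15+3-15=3; pred: 52+23-15=60
Step 4: prey: 3+0-3=0; pred: 60+5-18=47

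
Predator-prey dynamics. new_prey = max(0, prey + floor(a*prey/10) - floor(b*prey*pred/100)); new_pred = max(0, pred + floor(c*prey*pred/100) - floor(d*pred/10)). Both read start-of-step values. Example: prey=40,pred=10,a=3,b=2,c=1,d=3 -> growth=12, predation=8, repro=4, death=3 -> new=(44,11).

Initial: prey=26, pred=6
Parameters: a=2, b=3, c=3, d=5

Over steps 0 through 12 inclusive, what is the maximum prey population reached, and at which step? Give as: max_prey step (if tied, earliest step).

Answer: 27 1

Derivation:
Step 1: prey: 26+5-4=27; pred: 6+4-3=7
Step 2: prey: 27+5-5=27; pred: 7+5-3=9
Step 3: prey: 27+5-7=25; pred: 9+7-4=12
Step 4: prey: 25+5-9=21; pred: 12+9-6=15
Step 5: prey: 21+4-9=16; pred: 15+9-7=17
Step 6: prey: 16+3-8=11; pred: 17+8-8=17
Step 7: prey: 11+2-5=8; pred: 17+5-8=14
Step 8: prey: 8+1-3=6; pred: 14+3-7=10
Step 9: prey: 6+1-1=6; pred: 10+1-5=6
Step 10: prey: 6+1-1=6; pred: 6+1-3=4
Step 11: prey: 6+1-0=7; pred: 4+0-2=2
Step 12: prey: 7+1-0=8; pred: 2+0-1=1
Max prey = 27 at step 1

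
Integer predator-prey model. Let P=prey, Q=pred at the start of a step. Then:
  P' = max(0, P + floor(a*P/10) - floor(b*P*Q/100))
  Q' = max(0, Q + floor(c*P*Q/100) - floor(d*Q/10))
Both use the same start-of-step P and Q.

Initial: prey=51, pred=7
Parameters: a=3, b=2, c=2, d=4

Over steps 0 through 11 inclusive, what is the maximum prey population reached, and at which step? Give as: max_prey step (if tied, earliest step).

Answer: 62 2

Derivation:
Step 1: prey: 51+15-7=59; pred: 7+7-2=12
Step 2: prey: 59+17-14=62; pred: 12+14-4=22
Step 3: prey: 62+18-27=53; pred: 22+27-8=41
Step 4: prey: 53+15-43=25; pred: 41+43-16=68
Step 5: prey: 25+7-34=0; pred: 68+34-27=75
Step 6: prey: 0+0-0=0; pred: 75+0-30=45
Step 7: prey: 0+0-0=0; pred: 45+0-18=27
Step 8: prey: 0+0-0=0; pred: 27+0-10=17
Step 9: prey: 0+0-0=0; pred: 17+0-6=11
Step 10: prey: 0+0-0=0; pred: 11+0-4=7
Step 11: prey: 0+0-0=0; pred: 7+0-2=5
Max prey = 62 at step 2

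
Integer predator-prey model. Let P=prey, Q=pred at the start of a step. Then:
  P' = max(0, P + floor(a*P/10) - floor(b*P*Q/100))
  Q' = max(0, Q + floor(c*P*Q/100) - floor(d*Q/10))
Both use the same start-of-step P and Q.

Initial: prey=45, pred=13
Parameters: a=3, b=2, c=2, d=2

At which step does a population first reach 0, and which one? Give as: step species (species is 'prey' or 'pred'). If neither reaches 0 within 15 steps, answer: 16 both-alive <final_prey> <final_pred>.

Answer: 5 prey

Derivation:
Step 1: prey: 45+13-11=47; pred: 13+11-2=22
Step 2: prey: 47+14-20=41; pred: 22+20-4=38
Step 3: prey: 41+12-31=22; pred: 38+31-7=62
Step 4: prey: 22+6-27=1; pred: 62+27-12=77
Step 5: prey: 1+0-1=0; pred: 77+1-15=63
First extinction: prey at step 5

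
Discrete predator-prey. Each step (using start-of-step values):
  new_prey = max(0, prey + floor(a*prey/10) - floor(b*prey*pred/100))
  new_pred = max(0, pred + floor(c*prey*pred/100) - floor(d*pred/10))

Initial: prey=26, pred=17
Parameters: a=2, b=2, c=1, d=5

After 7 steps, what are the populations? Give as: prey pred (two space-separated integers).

Answer: 37 1

Derivation:
Step 1: prey: 26+5-8=23; pred: 17+4-8=13
Step 2: prey: 23+4-5=22; pred: 13+2-6=9
Step 3: prey: 22+4-3=23; pred: 9+1-4=6
Step 4: prey: 23+4-2=25; pred: 6+1-3=4
Step 5: prey: 25+5-2=28; pred: 4+1-2=3
Step 6: prey: 28+5-1=32; pred: 3+0-1=2
Step 7: prey: 32+6-1=37; pred: 2+0-1=1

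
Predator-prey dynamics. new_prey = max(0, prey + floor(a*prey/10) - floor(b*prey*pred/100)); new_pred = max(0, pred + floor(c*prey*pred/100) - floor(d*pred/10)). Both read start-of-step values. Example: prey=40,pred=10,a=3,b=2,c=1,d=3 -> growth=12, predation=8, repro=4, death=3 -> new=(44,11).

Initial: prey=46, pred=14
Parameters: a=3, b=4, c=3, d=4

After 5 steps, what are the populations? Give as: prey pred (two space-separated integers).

Step 1: prey: 46+13-25=34; pred: 14+19-5=28
Step 2: prey: 34+10-38=6; pred: 28+28-11=45
Step 3: prey: 6+1-10=0; pred: 45+8-18=35
Step 4: prey: 0+0-0=0; pred: 35+0-14=21
Step 5: prey: 0+0-0=0; pred: 21+0-8=13

Answer: 0 13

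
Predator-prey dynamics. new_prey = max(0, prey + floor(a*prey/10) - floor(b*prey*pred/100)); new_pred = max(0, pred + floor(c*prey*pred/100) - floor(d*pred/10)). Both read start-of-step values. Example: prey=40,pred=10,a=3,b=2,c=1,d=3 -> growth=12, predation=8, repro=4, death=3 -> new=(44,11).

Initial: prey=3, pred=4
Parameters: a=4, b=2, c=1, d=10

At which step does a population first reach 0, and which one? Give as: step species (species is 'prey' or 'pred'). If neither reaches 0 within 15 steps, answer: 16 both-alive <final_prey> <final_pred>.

Step 1: prey: 3+1-0=4; pred: 4+0-4=0
First extinction: pred at step 1

Answer: 1 pred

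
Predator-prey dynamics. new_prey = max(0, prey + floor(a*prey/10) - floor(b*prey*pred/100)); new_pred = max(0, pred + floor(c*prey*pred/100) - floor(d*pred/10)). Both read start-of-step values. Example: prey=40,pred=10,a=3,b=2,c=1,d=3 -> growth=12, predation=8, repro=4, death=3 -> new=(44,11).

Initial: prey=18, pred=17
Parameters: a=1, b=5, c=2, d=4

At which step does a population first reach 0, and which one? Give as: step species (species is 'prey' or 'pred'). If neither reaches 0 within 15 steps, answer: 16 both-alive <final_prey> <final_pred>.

Answer: 16 both-alive 1 2

Derivation:
Step 1: prey: 18+1-15=4; pred: 17+6-6=17
Step 2: prey: 4+0-3=1; pred: 17+1-6=12
Step 3: prey: 1+0-0=1; pred: 12+0-4=8
Step 4: prey: 1+0-0=1; pred: 8+0-3=5
Step 5: prey: 1+0-0=1; pred: 5+0-2=3
Step 6: prey: 1+0-0=1; pred: 3+0-1=2
Step 7: prey: 1+0-0=1; pred: 2+0-0=2
Steps 8-15: state stable at prey=1, pred=2 (no change)
No extinction within 15 steps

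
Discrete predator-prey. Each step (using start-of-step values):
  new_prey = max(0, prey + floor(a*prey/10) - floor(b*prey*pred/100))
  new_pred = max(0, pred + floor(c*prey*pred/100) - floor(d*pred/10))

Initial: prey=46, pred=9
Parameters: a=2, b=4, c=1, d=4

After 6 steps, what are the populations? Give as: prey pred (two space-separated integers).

Step 1: prey: 46+9-16=39; pred: 9+4-3=10
Step 2: prey: 39+7-15=31; pred: 10+3-4=9
Step 3: prey: 31+6-11=26; pred: 9+2-3=8
Step 4: prey: 26+5-8=23; pred: 8+2-3=7
Step 5: prey: 23+4-6=21; pred: 7+1-2=6
Step 6: prey: 21+4-5=20; pred: 6+1-2=5

Answer: 20 5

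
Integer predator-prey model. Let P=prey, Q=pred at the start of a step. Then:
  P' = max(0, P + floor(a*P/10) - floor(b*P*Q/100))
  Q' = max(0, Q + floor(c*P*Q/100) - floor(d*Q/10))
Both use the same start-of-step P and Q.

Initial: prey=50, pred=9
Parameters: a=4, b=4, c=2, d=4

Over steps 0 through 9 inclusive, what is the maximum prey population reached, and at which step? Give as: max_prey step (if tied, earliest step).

Step 1: prey: 50+20-18=52; pred: 9+9-3=15
Step 2: prey: 52+20-31=41; pred: 15+15-6=24
Step 3: prey: 41+16-39=18; pred: 24+19-9=34
Step 4: prey: 18+7-24=1; pred: 34+12-13=33
Step 5: prey: 1+0-1=0; pred: 33+0-13=20
Step 6: prey: 0+0-0=0; pred: 20+0-8=12
Step 7: prey: 0+0-0=0; pred: 12+0-4=8
Step 8: prey: 0+0-0=0; pred: 8+0-3=5
Step 9: prey: 0+0-0=0; pred: 5+0-2=3
Max prey = 52 at step 1

Answer: 52 1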